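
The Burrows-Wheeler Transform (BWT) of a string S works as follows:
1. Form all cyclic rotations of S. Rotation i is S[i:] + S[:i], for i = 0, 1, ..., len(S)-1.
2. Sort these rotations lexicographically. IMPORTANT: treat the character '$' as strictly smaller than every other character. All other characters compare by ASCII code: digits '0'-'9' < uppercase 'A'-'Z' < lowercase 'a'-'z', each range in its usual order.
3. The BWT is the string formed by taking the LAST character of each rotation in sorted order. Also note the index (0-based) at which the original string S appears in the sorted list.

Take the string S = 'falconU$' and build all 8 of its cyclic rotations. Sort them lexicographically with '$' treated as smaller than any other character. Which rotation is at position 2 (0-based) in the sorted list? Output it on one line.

Answer: alconU$f

Derivation:
All 8 rotations (rotation i = S[i:]+S[:i]):
  rot[0] = falconU$
  rot[1] = alconU$f
  rot[2] = lconU$fa
  rot[3] = conU$fal
  rot[4] = onU$falc
  rot[5] = nU$falco
  rot[6] = U$falcon
  rot[7] = $falconU
Sorted (with $ < everything):
  sorted[0] = $falconU
  sorted[1] = U$falcon
  sorted[2] = alconU$f
  sorted[3] = conU$fal
  sorted[4] = falconU$
  sorted[5] = lconU$fa
  sorted[6] = nU$falco
  sorted[7] = onU$falc
sorted[2] = alconU$f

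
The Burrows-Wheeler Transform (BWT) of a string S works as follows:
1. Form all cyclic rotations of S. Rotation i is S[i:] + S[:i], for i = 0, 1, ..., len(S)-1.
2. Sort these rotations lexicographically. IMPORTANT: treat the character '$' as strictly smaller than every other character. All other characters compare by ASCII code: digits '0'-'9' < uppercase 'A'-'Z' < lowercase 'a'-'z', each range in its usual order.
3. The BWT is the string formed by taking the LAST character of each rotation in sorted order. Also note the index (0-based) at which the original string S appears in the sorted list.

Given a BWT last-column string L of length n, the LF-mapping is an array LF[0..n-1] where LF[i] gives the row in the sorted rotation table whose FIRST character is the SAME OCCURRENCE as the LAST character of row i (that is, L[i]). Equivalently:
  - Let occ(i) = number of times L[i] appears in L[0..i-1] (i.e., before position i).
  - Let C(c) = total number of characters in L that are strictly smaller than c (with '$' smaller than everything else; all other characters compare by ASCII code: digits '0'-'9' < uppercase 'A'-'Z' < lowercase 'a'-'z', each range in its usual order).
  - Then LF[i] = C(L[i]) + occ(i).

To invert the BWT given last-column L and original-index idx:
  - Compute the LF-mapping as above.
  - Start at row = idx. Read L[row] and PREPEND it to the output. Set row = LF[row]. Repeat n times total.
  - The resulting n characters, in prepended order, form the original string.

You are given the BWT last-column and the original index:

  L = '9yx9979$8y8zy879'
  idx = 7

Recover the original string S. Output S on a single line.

LF mapping: 6 12 11 7 8 1 9 0 3 13 4 15 14 5 2 10
Walk LF starting at row 7, prepending L[row]:
  step 1: row=7, L[7]='$', prepend. Next row=LF[7]=0
  step 2: row=0, L[0]='9', prepend. Next row=LF[0]=6
  step 3: row=6, L[6]='9', prepend. Next row=LF[6]=9
  step 4: row=9, L[9]='y', prepend. Next row=LF[9]=13
  step 5: row=13, L[13]='8', prepend. Next row=LF[13]=5
  step 6: row=5, L[5]='7', prepend. Next row=LF[5]=1
  step 7: row=1, L[1]='y', prepend. Next row=LF[1]=12
  step 8: row=12, L[12]='y', prepend. Next row=LF[12]=14
  step 9: row=14, L[14]='7', prepend. Next row=LF[14]=2
  step 10: row=2, L[2]='x', prepend. Next row=LF[2]=11
  step 11: row=11, L[11]='z', prepend. Next row=LF[11]=15
  step 12: row=15, L[15]='9', prepend. Next row=LF[15]=10
  step 13: row=10, L[10]='8', prepend. Next row=LF[10]=4
  step 14: row=4, L[4]='9', prepend. Next row=LF[4]=8
  step 15: row=8, L[8]='8', prepend. Next row=LF[8]=3
  step 16: row=3, L[3]='9', prepend. Next row=LF[3]=7
Reversed output: 98989zx7yy78y99$

Answer: 98989zx7yy78y99$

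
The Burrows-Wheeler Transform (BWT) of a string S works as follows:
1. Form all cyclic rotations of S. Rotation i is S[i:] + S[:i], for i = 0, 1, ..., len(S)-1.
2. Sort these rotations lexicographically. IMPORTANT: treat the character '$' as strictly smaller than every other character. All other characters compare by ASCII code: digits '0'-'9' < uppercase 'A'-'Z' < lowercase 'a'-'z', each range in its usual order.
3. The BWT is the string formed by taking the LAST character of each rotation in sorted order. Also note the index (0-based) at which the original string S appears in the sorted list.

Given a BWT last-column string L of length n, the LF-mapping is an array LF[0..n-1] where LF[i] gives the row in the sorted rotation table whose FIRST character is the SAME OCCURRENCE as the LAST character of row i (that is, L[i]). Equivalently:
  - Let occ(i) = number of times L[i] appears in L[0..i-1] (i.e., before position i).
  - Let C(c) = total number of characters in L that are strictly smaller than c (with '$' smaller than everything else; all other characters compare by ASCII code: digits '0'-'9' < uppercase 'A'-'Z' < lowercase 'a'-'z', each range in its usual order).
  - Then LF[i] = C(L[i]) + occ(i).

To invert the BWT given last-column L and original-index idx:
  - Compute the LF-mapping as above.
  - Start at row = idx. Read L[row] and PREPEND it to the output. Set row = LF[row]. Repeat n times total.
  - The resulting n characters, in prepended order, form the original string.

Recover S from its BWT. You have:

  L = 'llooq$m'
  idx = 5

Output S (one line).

LF mapping: 1 2 4 5 6 0 3
Walk LF starting at row 5, prepending L[row]:
  step 1: row=5, L[5]='$', prepend. Next row=LF[5]=0
  step 2: row=0, L[0]='l', prepend. Next row=LF[0]=1
  step 3: row=1, L[1]='l', prepend. Next row=LF[1]=2
  step 4: row=2, L[2]='o', prepend. Next row=LF[2]=4
  step 5: row=4, L[4]='q', prepend. Next row=LF[4]=6
  step 6: row=6, L[6]='m', prepend. Next row=LF[6]=3
  step 7: row=3, L[3]='o', prepend. Next row=LF[3]=5
Reversed output: omqoll$

Answer: omqoll$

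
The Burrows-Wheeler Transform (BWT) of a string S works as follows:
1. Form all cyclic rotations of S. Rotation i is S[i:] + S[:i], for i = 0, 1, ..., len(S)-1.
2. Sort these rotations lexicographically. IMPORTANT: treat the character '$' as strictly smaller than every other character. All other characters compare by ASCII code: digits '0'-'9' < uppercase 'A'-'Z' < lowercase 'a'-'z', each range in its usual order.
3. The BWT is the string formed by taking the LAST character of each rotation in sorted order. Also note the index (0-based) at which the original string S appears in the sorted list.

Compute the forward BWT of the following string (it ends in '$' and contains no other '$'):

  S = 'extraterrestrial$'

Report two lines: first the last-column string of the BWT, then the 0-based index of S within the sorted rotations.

All 17 rotations (rotation i = S[i:]+S[:i]):
  rot[0] = extraterrestrial$
  rot[1] = xtraterrestrial$e
  rot[2] = traterrestrial$ex
  rot[3] = raterrestrial$ext
  rot[4] = aterrestrial$extr
  rot[5] = terrestrial$extra
  rot[6] = errestrial$extrat
  rot[7] = rrestrial$extrate
  rot[8] = restrial$extrater
  rot[9] = estrial$extraterr
  rot[10] = strial$extraterre
  rot[11] = trial$extraterres
  rot[12] = rial$extraterrest
  rot[13] = ial$extraterrestr
  rot[14] = al$extraterrestri
  rot[15] = l$extraterrestria
  rot[16] = $extraterrestrial
Sorted (with $ < everything):
  sorted[0] = $extraterrestrial  (last char: 'l')
  sorted[1] = al$extraterrestri  (last char: 'i')
  sorted[2] = aterrestrial$extr  (last char: 'r')
  sorted[3] = errestrial$extrat  (last char: 't')
  sorted[4] = estrial$extraterr  (last char: 'r')
  sorted[5] = extraterrestrial$  (last char: '$')
  sorted[6] = ial$extraterrestr  (last char: 'r')
  sorted[7] = l$extraterrestria  (last char: 'a')
  sorted[8] = raterrestrial$ext  (last char: 't')
  sorted[9] = restrial$extrater  (last char: 'r')
  sorted[10] = rial$extraterrest  (last char: 't')
  sorted[11] = rrestrial$extrate  (last char: 'e')
  sorted[12] = strial$extraterre  (last char: 'e')
  sorted[13] = terrestrial$extra  (last char: 'a')
  sorted[14] = traterrestrial$ex  (last char: 'x')
  sorted[15] = trial$extraterres  (last char: 's')
  sorted[16] = xtraterrestrial$e  (last char: 'e')
Last column: lirtr$ratrteeaxse
Original string S is at sorted index 5

Answer: lirtr$ratrteeaxse
5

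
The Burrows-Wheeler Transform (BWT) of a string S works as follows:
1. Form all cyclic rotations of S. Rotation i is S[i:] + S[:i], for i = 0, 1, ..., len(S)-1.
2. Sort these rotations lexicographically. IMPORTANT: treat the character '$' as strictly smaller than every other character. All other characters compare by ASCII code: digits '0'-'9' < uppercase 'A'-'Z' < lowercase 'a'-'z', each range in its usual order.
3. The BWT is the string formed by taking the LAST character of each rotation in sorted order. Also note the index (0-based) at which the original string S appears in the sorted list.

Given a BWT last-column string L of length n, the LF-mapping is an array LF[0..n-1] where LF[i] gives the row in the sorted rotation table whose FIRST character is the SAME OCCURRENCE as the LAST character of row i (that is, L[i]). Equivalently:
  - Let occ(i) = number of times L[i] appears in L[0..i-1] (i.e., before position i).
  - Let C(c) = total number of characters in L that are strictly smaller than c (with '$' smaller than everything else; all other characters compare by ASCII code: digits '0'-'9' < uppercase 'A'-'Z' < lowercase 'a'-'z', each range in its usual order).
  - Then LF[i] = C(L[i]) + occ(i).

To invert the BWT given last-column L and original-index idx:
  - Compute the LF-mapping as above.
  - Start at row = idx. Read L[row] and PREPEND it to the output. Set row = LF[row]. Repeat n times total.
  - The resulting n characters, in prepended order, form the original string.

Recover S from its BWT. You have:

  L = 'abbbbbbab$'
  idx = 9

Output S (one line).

Answer: bbbbabbba$

Derivation:
LF mapping: 1 3 4 5 6 7 8 2 9 0
Walk LF starting at row 9, prepending L[row]:
  step 1: row=9, L[9]='$', prepend. Next row=LF[9]=0
  step 2: row=0, L[0]='a', prepend. Next row=LF[0]=1
  step 3: row=1, L[1]='b', prepend. Next row=LF[1]=3
  step 4: row=3, L[3]='b', prepend. Next row=LF[3]=5
  step 5: row=5, L[5]='b', prepend. Next row=LF[5]=7
  step 6: row=7, L[7]='a', prepend. Next row=LF[7]=2
  step 7: row=2, L[2]='b', prepend. Next row=LF[2]=4
  step 8: row=4, L[4]='b', prepend. Next row=LF[4]=6
  step 9: row=6, L[6]='b', prepend. Next row=LF[6]=8
  step 10: row=8, L[8]='b', prepend. Next row=LF[8]=9
Reversed output: bbbbabbba$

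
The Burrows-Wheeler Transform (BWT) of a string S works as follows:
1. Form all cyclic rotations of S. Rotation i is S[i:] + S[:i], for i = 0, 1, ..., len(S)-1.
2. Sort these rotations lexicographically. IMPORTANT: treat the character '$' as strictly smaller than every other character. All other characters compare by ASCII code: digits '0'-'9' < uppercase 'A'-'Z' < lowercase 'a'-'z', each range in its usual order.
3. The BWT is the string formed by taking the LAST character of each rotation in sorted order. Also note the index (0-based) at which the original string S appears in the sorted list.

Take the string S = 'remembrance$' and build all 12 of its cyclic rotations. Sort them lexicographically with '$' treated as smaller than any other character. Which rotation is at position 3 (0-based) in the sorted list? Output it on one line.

All 12 rotations (rotation i = S[i:]+S[:i]):
  rot[0] = remembrance$
  rot[1] = emembrance$r
  rot[2] = membrance$re
  rot[3] = embrance$rem
  rot[4] = mbrance$reme
  rot[5] = brance$remem
  rot[6] = rance$rememb
  rot[7] = ance$remembr
  rot[8] = nce$remembra
  rot[9] = ce$remembran
  rot[10] = e$remembranc
  rot[11] = $remembrance
Sorted (with $ < everything):
  sorted[0] = $remembrance
  sorted[1] = ance$remembr
  sorted[2] = brance$remem
  sorted[3] = ce$remembran
  sorted[4] = e$remembranc
  sorted[5] = embrance$rem
  sorted[6] = emembrance$r
  sorted[7] = mbrance$reme
  sorted[8] = membrance$re
  sorted[9] = nce$remembra
  sorted[10] = rance$rememb
  sorted[11] = remembrance$
sorted[3] = ce$remembran

Answer: ce$remembran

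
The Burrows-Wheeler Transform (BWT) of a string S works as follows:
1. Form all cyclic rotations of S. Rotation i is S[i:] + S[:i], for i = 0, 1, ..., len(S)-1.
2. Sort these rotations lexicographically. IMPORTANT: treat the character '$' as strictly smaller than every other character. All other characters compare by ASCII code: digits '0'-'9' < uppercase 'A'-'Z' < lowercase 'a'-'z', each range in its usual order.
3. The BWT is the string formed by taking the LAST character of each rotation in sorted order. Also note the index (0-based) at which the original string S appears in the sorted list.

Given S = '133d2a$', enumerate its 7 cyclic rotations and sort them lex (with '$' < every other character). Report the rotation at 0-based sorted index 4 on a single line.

All 7 rotations (rotation i = S[i:]+S[:i]):
  rot[0] = 133d2a$
  rot[1] = 33d2a$1
  rot[2] = 3d2a$13
  rot[3] = d2a$133
  rot[4] = 2a$133d
  rot[5] = a$133d2
  rot[6] = $133d2a
Sorted (with $ < everything):
  sorted[0] = $133d2a
  sorted[1] = 133d2a$
  sorted[2] = 2a$133d
  sorted[3] = 33d2a$1
  sorted[4] = 3d2a$13
  sorted[5] = a$133d2
  sorted[6] = d2a$133
sorted[4] = 3d2a$13

Answer: 3d2a$13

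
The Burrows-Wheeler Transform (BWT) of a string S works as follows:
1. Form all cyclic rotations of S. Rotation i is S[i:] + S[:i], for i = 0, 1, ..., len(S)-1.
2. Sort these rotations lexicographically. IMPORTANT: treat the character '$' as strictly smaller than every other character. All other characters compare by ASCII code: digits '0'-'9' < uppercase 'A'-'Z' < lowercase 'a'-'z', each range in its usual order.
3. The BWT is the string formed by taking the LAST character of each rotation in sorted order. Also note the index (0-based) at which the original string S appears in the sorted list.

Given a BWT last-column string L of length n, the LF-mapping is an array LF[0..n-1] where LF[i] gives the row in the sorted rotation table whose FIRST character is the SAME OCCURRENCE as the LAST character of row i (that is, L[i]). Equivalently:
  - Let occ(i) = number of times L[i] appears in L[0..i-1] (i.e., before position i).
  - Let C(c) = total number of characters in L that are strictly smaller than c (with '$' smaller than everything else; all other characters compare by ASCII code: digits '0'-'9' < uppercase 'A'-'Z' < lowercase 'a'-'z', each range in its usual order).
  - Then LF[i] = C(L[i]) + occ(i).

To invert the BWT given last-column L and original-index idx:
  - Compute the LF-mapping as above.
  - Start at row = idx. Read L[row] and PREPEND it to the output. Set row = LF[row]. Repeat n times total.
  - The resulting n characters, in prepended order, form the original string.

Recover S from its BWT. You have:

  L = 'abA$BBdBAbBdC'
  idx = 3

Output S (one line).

LF mapping: 8 9 1 0 3 4 11 5 2 10 6 12 7
Walk LF starting at row 3, prepending L[row]:
  step 1: row=3, L[3]='$', prepend. Next row=LF[3]=0
  step 2: row=0, L[0]='a', prepend. Next row=LF[0]=8
  step 3: row=8, L[8]='A', prepend. Next row=LF[8]=2
  step 4: row=2, L[2]='A', prepend. Next row=LF[2]=1
  step 5: row=1, L[1]='b', prepend. Next row=LF[1]=9
  step 6: row=9, L[9]='b', prepend. Next row=LF[9]=10
  step 7: row=10, L[10]='B', prepend. Next row=LF[10]=6
  step 8: row=6, L[6]='d', prepend. Next row=LF[6]=11
  step 9: row=11, L[11]='d', prepend. Next row=LF[11]=12
  step 10: row=12, L[12]='C', prepend. Next row=LF[12]=7
  step 11: row=7, L[7]='B', prepend. Next row=LF[7]=5
  step 12: row=5, L[5]='B', prepend. Next row=LF[5]=4
  step 13: row=4, L[4]='B', prepend. Next row=LF[4]=3
Reversed output: BBBCddBbbAAa$

Answer: BBBCddBbbAAa$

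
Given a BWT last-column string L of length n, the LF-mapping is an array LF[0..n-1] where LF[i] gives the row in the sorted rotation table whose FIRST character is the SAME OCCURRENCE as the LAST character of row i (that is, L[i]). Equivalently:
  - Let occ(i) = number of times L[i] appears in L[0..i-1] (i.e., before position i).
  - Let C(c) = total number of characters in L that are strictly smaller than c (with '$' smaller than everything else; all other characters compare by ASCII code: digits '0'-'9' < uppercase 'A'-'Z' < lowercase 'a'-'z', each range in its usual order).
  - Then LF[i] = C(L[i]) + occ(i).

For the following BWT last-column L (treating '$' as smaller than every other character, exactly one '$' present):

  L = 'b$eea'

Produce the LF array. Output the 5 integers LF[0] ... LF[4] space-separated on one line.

Answer: 2 0 3 4 1

Derivation:
Char counts: '$':1, 'a':1, 'b':1, 'e':2
C (first-col start): C('$')=0, C('a')=1, C('b')=2, C('e')=3
L[0]='b': occ=0, LF[0]=C('b')+0=2+0=2
L[1]='$': occ=0, LF[1]=C('$')+0=0+0=0
L[2]='e': occ=0, LF[2]=C('e')+0=3+0=3
L[3]='e': occ=1, LF[3]=C('e')+1=3+1=4
L[4]='a': occ=0, LF[4]=C('a')+0=1+0=1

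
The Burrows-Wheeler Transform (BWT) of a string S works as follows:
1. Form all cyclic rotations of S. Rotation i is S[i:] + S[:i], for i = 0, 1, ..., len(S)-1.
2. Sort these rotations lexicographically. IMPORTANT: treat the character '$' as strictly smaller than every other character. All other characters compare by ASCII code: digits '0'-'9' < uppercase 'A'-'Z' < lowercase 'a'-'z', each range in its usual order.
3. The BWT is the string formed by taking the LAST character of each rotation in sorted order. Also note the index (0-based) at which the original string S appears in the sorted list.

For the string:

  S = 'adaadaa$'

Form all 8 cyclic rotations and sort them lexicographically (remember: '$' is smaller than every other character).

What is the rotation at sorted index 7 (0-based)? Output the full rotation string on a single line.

Answer: daadaa$a

Derivation:
All 8 rotations (rotation i = S[i:]+S[:i]):
  rot[0] = adaadaa$
  rot[1] = daadaa$a
  rot[2] = aadaa$ad
  rot[3] = adaa$ada
  rot[4] = daa$adaa
  rot[5] = aa$adaad
  rot[6] = a$adaada
  rot[7] = $adaadaa
Sorted (with $ < everything):
  sorted[0] = $adaadaa
  sorted[1] = a$adaada
  sorted[2] = aa$adaad
  sorted[3] = aadaa$ad
  sorted[4] = adaa$ada
  sorted[5] = adaadaa$
  sorted[6] = daa$adaa
  sorted[7] = daadaa$a
sorted[7] = daadaa$a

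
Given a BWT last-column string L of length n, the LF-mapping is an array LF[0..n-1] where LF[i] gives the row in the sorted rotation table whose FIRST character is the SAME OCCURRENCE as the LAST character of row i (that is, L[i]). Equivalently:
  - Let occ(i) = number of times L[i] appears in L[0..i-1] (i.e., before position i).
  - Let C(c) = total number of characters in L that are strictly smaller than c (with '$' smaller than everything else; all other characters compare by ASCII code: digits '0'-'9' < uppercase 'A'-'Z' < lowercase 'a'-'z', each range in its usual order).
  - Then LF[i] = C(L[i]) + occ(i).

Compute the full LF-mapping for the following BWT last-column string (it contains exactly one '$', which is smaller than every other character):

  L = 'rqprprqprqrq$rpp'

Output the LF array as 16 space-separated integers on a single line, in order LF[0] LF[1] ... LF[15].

Answer: 10 6 1 11 2 12 7 3 13 8 14 9 0 15 4 5

Derivation:
Char counts: '$':1, 'p':5, 'q':4, 'r':6
C (first-col start): C('$')=0, C('p')=1, C('q')=6, C('r')=10
L[0]='r': occ=0, LF[0]=C('r')+0=10+0=10
L[1]='q': occ=0, LF[1]=C('q')+0=6+0=6
L[2]='p': occ=0, LF[2]=C('p')+0=1+0=1
L[3]='r': occ=1, LF[3]=C('r')+1=10+1=11
L[4]='p': occ=1, LF[4]=C('p')+1=1+1=2
L[5]='r': occ=2, LF[5]=C('r')+2=10+2=12
L[6]='q': occ=1, LF[6]=C('q')+1=6+1=7
L[7]='p': occ=2, LF[7]=C('p')+2=1+2=3
L[8]='r': occ=3, LF[8]=C('r')+3=10+3=13
L[9]='q': occ=2, LF[9]=C('q')+2=6+2=8
L[10]='r': occ=4, LF[10]=C('r')+4=10+4=14
L[11]='q': occ=3, LF[11]=C('q')+3=6+3=9
L[12]='$': occ=0, LF[12]=C('$')+0=0+0=0
L[13]='r': occ=5, LF[13]=C('r')+5=10+5=15
L[14]='p': occ=3, LF[14]=C('p')+3=1+3=4
L[15]='p': occ=4, LF[15]=C('p')+4=1+4=5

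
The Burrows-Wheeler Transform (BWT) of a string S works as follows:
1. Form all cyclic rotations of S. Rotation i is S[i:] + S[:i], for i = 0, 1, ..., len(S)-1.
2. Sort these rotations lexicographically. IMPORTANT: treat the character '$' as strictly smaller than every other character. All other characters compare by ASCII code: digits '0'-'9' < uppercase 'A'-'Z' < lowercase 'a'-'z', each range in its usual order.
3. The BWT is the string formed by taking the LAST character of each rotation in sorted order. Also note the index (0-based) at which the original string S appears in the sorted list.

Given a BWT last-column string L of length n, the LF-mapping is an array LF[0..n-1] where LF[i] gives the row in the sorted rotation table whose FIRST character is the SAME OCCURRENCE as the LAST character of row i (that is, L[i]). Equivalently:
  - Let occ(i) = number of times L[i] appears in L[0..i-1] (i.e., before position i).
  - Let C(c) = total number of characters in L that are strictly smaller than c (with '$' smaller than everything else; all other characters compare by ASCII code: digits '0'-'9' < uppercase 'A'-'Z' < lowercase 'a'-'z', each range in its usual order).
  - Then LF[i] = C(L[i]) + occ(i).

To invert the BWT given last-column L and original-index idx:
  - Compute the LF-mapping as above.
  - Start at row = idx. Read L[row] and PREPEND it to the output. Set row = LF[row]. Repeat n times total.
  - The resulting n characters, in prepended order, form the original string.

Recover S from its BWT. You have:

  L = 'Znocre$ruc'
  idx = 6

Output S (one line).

LF mapping: 1 5 6 2 7 4 0 8 9 3
Walk LF starting at row 6, prepending L[row]:
  step 1: row=6, L[6]='$', prepend. Next row=LF[6]=0
  step 2: row=0, L[0]='Z', prepend. Next row=LF[0]=1
  step 3: row=1, L[1]='n', prepend. Next row=LF[1]=5
  step 4: row=5, L[5]='e', prepend. Next row=LF[5]=4
  step 5: row=4, L[4]='r', prepend. Next row=LF[4]=7
  step 6: row=7, L[7]='r', prepend. Next row=LF[7]=8
  step 7: row=8, L[8]='u', prepend. Next row=LF[8]=9
  step 8: row=9, L[9]='c', prepend. Next row=LF[9]=3
  step 9: row=3, L[3]='c', prepend. Next row=LF[3]=2
  step 10: row=2, L[2]='o', prepend. Next row=LF[2]=6
Reversed output: occurrenZ$

Answer: occurrenZ$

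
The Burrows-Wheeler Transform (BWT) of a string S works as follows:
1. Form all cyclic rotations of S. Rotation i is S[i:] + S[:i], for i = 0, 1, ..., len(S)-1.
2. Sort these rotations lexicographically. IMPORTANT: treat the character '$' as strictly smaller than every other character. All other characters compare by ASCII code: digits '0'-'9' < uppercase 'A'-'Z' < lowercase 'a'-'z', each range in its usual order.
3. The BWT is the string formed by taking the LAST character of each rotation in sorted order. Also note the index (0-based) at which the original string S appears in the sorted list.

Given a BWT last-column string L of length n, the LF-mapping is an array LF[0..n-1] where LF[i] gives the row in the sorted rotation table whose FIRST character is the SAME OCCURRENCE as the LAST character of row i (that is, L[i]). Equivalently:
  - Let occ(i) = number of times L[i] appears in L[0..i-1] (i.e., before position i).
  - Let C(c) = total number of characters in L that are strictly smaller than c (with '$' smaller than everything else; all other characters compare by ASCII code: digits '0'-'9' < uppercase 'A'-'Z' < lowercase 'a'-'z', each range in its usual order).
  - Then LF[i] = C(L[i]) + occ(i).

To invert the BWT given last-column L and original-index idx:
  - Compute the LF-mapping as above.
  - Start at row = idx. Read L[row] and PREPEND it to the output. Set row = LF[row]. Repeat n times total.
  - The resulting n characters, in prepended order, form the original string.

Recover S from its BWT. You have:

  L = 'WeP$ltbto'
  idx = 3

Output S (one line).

LF mapping: 2 4 1 0 5 7 3 8 6
Walk LF starting at row 3, prepending L[row]:
  step 1: row=3, L[3]='$', prepend. Next row=LF[3]=0
  step 2: row=0, L[0]='W', prepend. Next row=LF[0]=2
  step 3: row=2, L[2]='P', prepend. Next row=LF[2]=1
  step 4: row=1, L[1]='e', prepend. Next row=LF[1]=4
  step 5: row=4, L[4]='l', prepend. Next row=LF[4]=5
  step 6: row=5, L[5]='t', prepend. Next row=LF[5]=7
  step 7: row=7, L[7]='t', prepend. Next row=LF[7]=8
  step 8: row=8, L[8]='o', prepend. Next row=LF[8]=6
  step 9: row=6, L[6]='b', prepend. Next row=LF[6]=3
Reversed output: bottlePW$

Answer: bottlePW$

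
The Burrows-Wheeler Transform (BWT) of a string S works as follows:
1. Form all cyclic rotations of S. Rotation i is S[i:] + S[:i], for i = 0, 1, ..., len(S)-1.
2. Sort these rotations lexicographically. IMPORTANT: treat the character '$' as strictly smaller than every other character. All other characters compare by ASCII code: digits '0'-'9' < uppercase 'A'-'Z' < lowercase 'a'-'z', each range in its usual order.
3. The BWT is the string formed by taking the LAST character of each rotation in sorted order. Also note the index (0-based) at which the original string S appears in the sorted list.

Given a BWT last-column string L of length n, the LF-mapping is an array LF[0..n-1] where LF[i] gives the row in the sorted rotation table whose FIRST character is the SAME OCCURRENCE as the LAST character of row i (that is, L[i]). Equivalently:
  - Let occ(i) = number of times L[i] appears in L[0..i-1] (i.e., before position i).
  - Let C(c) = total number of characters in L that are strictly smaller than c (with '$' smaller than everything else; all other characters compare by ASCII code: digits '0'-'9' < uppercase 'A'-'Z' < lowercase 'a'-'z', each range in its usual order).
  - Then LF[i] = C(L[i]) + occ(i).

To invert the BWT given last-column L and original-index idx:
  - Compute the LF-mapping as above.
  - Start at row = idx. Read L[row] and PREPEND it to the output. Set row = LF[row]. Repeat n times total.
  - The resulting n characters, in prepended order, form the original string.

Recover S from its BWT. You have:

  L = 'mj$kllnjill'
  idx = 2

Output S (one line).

LF mapping: 9 2 0 4 5 6 10 3 1 7 8
Walk LF starting at row 2, prepending L[row]:
  step 1: row=2, L[2]='$', prepend. Next row=LF[2]=0
  step 2: row=0, L[0]='m', prepend. Next row=LF[0]=9
  step 3: row=9, L[9]='l', prepend. Next row=LF[9]=7
  step 4: row=7, L[7]='j', prepend. Next row=LF[7]=3
  step 5: row=3, L[3]='k', prepend. Next row=LF[3]=4
  step 6: row=4, L[4]='l', prepend. Next row=LF[4]=5
  step 7: row=5, L[5]='l', prepend. Next row=LF[5]=6
  step 8: row=6, L[6]='n', prepend. Next row=LF[6]=10
  step 9: row=10, L[10]='l', prepend. Next row=LF[10]=8
  step 10: row=8, L[8]='i', prepend. Next row=LF[8]=1
  step 11: row=1, L[1]='j', prepend. Next row=LF[1]=2
Reversed output: jilnllkjlm$

Answer: jilnllkjlm$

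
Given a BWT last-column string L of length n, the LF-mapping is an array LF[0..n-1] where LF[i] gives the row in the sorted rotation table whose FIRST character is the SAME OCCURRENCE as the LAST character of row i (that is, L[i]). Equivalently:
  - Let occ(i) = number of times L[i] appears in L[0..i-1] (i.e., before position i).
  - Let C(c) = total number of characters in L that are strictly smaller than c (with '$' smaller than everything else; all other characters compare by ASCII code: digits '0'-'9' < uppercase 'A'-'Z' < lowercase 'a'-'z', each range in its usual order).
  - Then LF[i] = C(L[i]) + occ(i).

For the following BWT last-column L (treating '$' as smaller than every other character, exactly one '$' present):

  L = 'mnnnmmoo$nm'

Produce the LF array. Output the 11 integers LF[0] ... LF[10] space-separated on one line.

Answer: 1 5 6 7 2 3 9 10 0 8 4

Derivation:
Char counts: '$':1, 'm':4, 'n':4, 'o':2
C (first-col start): C('$')=0, C('m')=1, C('n')=5, C('o')=9
L[0]='m': occ=0, LF[0]=C('m')+0=1+0=1
L[1]='n': occ=0, LF[1]=C('n')+0=5+0=5
L[2]='n': occ=1, LF[2]=C('n')+1=5+1=6
L[3]='n': occ=2, LF[3]=C('n')+2=5+2=7
L[4]='m': occ=1, LF[4]=C('m')+1=1+1=2
L[5]='m': occ=2, LF[5]=C('m')+2=1+2=3
L[6]='o': occ=0, LF[6]=C('o')+0=9+0=9
L[7]='o': occ=1, LF[7]=C('o')+1=9+1=10
L[8]='$': occ=0, LF[8]=C('$')+0=0+0=0
L[9]='n': occ=3, LF[9]=C('n')+3=5+3=8
L[10]='m': occ=3, LF[10]=C('m')+3=1+3=4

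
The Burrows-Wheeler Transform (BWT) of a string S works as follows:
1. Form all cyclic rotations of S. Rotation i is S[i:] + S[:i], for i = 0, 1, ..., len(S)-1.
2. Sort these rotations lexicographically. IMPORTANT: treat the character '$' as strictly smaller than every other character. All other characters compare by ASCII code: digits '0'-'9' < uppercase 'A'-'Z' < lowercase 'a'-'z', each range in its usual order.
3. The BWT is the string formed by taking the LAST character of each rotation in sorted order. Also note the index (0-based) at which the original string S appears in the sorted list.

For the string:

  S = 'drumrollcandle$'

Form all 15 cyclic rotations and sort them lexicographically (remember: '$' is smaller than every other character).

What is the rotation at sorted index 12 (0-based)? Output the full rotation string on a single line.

All 15 rotations (rotation i = S[i:]+S[:i]):
  rot[0] = drumrollcandle$
  rot[1] = rumrollcandle$d
  rot[2] = umrollcandle$dr
  rot[3] = mrollcandle$dru
  rot[4] = rollcandle$drum
  rot[5] = ollcandle$drumr
  rot[6] = llcandle$drumro
  rot[7] = lcandle$drumrol
  rot[8] = candle$drumroll
  rot[9] = andle$drumrollc
  rot[10] = ndle$drumrollca
  rot[11] = dle$drumrollcan
  rot[12] = le$drumrollcand
  rot[13] = e$drumrollcandl
  rot[14] = $drumrollcandle
Sorted (with $ < everything):
  sorted[0] = $drumrollcandle
  sorted[1] = andle$drumrollc
  sorted[2] = candle$drumroll
  sorted[3] = dle$drumrollcan
  sorted[4] = drumrollcandle$
  sorted[5] = e$drumrollcandl
  sorted[6] = lcandle$drumrol
  sorted[7] = le$drumrollcand
  sorted[8] = llcandle$drumro
  sorted[9] = mrollcandle$dru
  sorted[10] = ndle$drumrollca
  sorted[11] = ollcandle$drumr
  sorted[12] = rollcandle$drum
  sorted[13] = rumrollcandle$d
  sorted[14] = umrollcandle$dr
sorted[12] = rollcandle$drum

Answer: rollcandle$drum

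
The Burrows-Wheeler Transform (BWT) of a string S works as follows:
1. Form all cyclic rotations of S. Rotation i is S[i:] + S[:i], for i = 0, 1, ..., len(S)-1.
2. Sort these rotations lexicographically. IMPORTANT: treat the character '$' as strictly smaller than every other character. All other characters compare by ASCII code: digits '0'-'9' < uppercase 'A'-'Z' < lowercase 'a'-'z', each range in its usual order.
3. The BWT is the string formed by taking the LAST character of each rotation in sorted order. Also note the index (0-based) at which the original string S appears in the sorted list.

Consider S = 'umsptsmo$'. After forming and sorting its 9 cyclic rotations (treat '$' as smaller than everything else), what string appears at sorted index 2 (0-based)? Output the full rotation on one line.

Answer: msptsmo$u

Derivation:
All 9 rotations (rotation i = S[i:]+S[:i]):
  rot[0] = umsptsmo$
  rot[1] = msptsmo$u
  rot[2] = sptsmo$um
  rot[3] = ptsmo$ums
  rot[4] = tsmo$umsp
  rot[5] = smo$umspt
  rot[6] = mo$umspts
  rot[7] = o$umsptsm
  rot[8] = $umsptsmo
Sorted (with $ < everything):
  sorted[0] = $umsptsmo
  sorted[1] = mo$umspts
  sorted[2] = msptsmo$u
  sorted[3] = o$umsptsm
  sorted[4] = ptsmo$ums
  sorted[5] = smo$umspt
  sorted[6] = sptsmo$um
  sorted[7] = tsmo$umsp
  sorted[8] = umsptsmo$
sorted[2] = msptsmo$u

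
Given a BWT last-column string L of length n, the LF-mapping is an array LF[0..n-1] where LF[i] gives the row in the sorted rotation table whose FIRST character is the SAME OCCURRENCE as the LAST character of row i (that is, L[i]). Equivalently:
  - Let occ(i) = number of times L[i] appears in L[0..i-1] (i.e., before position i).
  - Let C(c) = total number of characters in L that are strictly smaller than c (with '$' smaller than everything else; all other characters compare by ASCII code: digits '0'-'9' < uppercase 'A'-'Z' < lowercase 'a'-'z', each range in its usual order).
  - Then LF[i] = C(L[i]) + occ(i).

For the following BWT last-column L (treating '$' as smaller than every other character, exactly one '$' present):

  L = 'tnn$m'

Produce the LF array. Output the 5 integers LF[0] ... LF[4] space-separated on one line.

Char counts: '$':1, 'm':1, 'n':2, 't':1
C (first-col start): C('$')=0, C('m')=1, C('n')=2, C('t')=4
L[0]='t': occ=0, LF[0]=C('t')+0=4+0=4
L[1]='n': occ=0, LF[1]=C('n')+0=2+0=2
L[2]='n': occ=1, LF[2]=C('n')+1=2+1=3
L[3]='$': occ=0, LF[3]=C('$')+0=0+0=0
L[4]='m': occ=0, LF[4]=C('m')+0=1+0=1

Answer: 4 2 3 0 1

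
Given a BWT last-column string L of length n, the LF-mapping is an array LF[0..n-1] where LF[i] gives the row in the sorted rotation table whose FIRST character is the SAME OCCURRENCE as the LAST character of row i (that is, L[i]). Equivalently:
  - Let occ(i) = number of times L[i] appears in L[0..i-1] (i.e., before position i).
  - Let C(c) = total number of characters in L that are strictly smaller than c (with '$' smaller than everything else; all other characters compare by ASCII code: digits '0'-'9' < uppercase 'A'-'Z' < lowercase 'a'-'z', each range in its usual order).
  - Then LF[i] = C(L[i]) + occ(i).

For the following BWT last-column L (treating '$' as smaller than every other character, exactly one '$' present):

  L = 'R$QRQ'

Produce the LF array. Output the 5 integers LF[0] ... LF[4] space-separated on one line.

Answer: 3 0 1 4 2

Derivation:
Char counts: '$':1, 'Q':2, 'R':2
C (first-col start): C('$')=0, C('Q')=1, C('R')=3
L[0]='R': occ=0, LF[0]=C('R')+0=3+0=3
L[1]='$': occ=0, LF[1]=C('$')+0=0+0=0
L[2]='Q': occ=0, LF[2]=C('Q')+0=1+0=1
L[3]='R': occ=1, LF[3]=C('R')+1=3+1=4
L[4]='Q': occ=1, LF[4]=C('Q')+1=1+1=2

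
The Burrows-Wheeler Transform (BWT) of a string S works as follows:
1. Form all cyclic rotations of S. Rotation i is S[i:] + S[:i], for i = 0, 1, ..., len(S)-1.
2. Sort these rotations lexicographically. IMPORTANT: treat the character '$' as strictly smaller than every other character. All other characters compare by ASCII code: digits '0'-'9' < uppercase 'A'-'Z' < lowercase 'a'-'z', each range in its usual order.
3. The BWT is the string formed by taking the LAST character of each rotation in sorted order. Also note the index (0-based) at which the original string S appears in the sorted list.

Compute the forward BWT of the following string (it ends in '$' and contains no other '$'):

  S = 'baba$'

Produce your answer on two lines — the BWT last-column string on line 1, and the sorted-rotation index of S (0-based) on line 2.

Answer: abba$
4

Derivation:
All 5 rotations (rotation i = S[i:]+S[:i]):
  rot[0] = baba$
  rot[1] = aba$b
  rot[2] = ba$ba
  rot[3] = a$bab
  rot[4] = $baba
Sorted (with $ < everything):
  sorted[0] = $baba  (last char: 'a')
  sorted[1] = a$bab  (last char: 'b')
  sorted[2] = aba$b  (last char: 'b')
  sorted[3] = ba$ba  (last char: 'a')
  sorted[4] = baba$  (last char: '$')
Last column: abba$
Original string S is at sorted index 4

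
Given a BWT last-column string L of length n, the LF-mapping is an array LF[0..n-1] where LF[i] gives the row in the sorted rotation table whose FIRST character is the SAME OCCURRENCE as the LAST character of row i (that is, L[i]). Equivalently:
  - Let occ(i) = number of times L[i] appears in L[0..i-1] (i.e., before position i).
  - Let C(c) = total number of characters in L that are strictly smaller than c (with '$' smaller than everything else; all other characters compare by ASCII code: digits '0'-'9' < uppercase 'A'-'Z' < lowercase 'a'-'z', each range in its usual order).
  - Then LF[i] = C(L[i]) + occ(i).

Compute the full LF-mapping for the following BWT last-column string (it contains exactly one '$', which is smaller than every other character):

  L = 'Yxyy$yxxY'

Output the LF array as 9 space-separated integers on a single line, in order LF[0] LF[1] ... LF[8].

Char counts: '$':1, 'Y':2, 'x':3, 'y':3
C (first-col start): C('$')=0, C('Y')=1, C('x')=3, C('y')=6
L[0]='Y': occ=0, LF[0]=C('Y')+0=1+0=1
L[1]='x': occ=0, LF[1]=C('x')+0=3+0=3
L[2]='y': occ=0, LF[2]=C('y')+0=6+0=6
L[3]='y': occ=1, LF[3]=C('y')+1=6+1=7
L[4]='$': occ=0, LF[4]=C('$')+0=0+0=0
L[5]='y': occ=2, LF[5]=C('y')+2=6+2=8
L[6]='x': occ=1, LF[6]=C('x')+1=3+1=4
L[7]='x': occ=2, LF[7]=C('x')+2=3+2=5
L[8]='Y': occ=1, LF[8]=C('Y')+1=1+1=2

Answer: 1 3 6 7 0 8 4 5 2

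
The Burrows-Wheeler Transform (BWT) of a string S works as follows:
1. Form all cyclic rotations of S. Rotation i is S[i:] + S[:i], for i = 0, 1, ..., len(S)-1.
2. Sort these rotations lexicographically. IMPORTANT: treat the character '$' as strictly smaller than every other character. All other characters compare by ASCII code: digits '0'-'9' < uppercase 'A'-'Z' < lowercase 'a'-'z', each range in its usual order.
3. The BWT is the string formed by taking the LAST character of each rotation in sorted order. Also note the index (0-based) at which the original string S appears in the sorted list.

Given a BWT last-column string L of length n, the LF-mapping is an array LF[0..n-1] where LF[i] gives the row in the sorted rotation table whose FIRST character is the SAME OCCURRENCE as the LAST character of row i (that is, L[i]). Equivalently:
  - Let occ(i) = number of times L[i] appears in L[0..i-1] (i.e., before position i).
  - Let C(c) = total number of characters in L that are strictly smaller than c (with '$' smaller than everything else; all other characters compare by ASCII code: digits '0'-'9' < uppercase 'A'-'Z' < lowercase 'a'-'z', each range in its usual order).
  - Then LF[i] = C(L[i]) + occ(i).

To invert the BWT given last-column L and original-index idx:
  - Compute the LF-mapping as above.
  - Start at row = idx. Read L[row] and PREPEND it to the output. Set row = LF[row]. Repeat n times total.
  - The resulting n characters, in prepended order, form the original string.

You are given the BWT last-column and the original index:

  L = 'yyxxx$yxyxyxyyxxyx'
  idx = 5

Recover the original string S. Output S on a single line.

LF mapping: 10 11 1 2 3 0 12 4 13 5 14 6 15 16 7 8 17 9
Walk LF starting at row 5, prepending L[row]:
  step 1: row=5, L[5]='$', prepend. Next row=LF[5]=0
  step 2: row=0, L[0]='y', prepend. Next row=LF[0]=10
  step 3: row=10, L[10]='y', prepend. Next row=LF[10]=14
  step 4: row=14, L[14]='x', prepend. Next row=LF[14]=7
  step 5: row=7, L[7]='x', prepend. Next row=LF[7]=4
  step 6: row=4, L[4]='x', prepend. Next row=LF[4]=3
  step 7: row=3, L[3]='x', prepend. Next row=LF[3]=2
  step 8: row=2, L[2]='x', prepend. Next row=LF[2]=1
  step 9: row=1, L[1]='y', prepend. Next row=LF[1]=11
  step 10: row=11, L[11]='x', prepend. Next row=LF[11]=6
  step 11: row=6, L[6]='y', prepend. Next row=LF[6]=12
  step 12: row=12, L[12]='y', prepend. Next row=LF[12]=15
  step 13: row=15, L[15]='x', prepend. Next row=LF[15]=8
  step 14: row=8, L[8]='y', prepend. Next row=LF[8]=13
  step 15: row=13, L[13]='y', prepend. Next row=LF[13]=16
  step 16: row=16, L[16]='y', prepend. Next row=LF[16]=17
  step 17: row=17, L[17]='x', prepend. Next row=LF[17]=9
  step 18: row=9, L[9]='x', prepend. Next row=LF[9]=5
Reversed output: xxyyyxyyxyxxxxxyy$

Answer: xxyyyxyyxyxxxxxyy$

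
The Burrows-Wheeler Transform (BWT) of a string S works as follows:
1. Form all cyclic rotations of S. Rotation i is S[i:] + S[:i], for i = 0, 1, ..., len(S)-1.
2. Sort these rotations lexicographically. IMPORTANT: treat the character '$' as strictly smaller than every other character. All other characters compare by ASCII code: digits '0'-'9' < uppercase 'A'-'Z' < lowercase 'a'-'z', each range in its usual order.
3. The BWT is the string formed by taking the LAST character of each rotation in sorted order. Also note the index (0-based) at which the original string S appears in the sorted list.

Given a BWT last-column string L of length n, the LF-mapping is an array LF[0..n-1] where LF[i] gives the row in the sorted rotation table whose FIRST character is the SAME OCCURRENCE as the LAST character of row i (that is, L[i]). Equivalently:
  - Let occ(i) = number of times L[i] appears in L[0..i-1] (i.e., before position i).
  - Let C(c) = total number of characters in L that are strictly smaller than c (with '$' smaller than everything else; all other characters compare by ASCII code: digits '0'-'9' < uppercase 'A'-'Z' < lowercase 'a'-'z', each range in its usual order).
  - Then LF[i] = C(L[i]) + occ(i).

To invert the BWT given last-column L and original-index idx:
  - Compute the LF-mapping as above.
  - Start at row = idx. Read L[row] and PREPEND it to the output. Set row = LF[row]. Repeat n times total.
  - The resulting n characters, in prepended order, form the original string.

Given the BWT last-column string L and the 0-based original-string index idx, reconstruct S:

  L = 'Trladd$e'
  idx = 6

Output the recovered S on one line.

LF mapping: 1 7 6 2 3 4 0 5
Walk LF starting at row 6, prepending L[row]:
  step 1: row=6, L[6]='$', prepend. Next row=LF[6]=0
  step 2: row=0, L[0]='T', prepend. Next row=LF[0]=1
  step 3: row=1, L[1]='r', prepend. Next row=LF[1]=7
  step 4: row=7, L[7]='e', prepend. Next row=LF[7]=5
  step 5: row=5, L[5]='d', prepend. Next row=LF[5]=4
  step 6: row=4, L[4]='d', prepend. Next row=LF[4]=3
  step 7: row=3, L[3]='a', prepend. Next row=LF[3]=2
  step 8: row=2, L[2]='l', prepend. Next row=LF[2]=6
Reversed output: ladderT$

Answer: ladderT$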